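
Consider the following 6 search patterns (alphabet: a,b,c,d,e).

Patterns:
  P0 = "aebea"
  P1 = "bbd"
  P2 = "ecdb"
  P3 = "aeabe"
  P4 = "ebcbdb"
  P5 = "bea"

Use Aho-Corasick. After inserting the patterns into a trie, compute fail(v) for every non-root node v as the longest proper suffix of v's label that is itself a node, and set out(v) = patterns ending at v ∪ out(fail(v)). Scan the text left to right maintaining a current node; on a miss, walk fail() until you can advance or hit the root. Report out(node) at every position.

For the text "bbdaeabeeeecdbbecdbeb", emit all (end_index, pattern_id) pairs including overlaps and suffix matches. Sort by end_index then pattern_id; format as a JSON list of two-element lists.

Build automaton:
Trie nodes:
  0='ε' goto a→1 b→6 e→9
  1='a' goto e→2
  2='ae' goto a→13 b→3
  3='aeb' goto e→4
  4='aebe' goto a→5
  5='aebea' goto ·  ←P0
  6='b' goto b→7 e→21
  7='bb' goto d→8
  8='bbd' goto ·  ←P1
  9='e' goto b→16 c→10
  10='ec' goto d→11
  11='ecd' goto b→12
  12='ecdb' goto ·  ←P2
  13='aea' goto b→14
  14='aeab' goto e→15
  15='aeabe' goto ·  ←P3
  16='eb' goto c→17
  17='ebc' goto b→18
  18='ebcb' goto d→19
  19='ebcbd' goto b→20
  20='ebcbdb' goto ·  ←P4
  21='be' goto a→22
  22='bea' goto ·  ←P5

Failure links (BFS by depth):
  n1('a'): parent n0 fail=0; on 'a' 0 → fail=0;  out ∅∪∅=∅
  n6('b'): parent n0 fail=0; on 'b' 0 → fail=0;  out ∅∪∅=∅
  n9('e'): parent n0 fail=0; on 'e' 0 → fail=0;  out ∅∪∅=∅
  n2('ae'): parent n1 fail=0; on 'e' 0 → fail=9;  out ∅∪∅=∅
  n7('bb'): parent n6 fail=0; on 'b' 0 → fail=6;  out ∅∪∅=∅
  n10('ec'): parent n9 fail=0; on 'c' 0 → fail=0;  out ∅∪∅=∅
  n16('eb'): parent n9 fail=0; on 'b' 0 → fail=6;  out ∅∪∅=∅
  n21('be'): parent n6 fail=0; on 'e' 0 → fail=9;  out ∅∪∅=∅
  n3('aeb'): parent n2 fail=9; on 'b' 9 → fail=16;  out ∅∪∅=∅
  n8('bbd'): parent n7 fail=6; on 'd' 6→0 → fail=0;  out {1}∪∅={1}
  n11('ecd'): parent n10 fail=0; on 'd' 0 → fail=0;  out ∅∪∅=∅
  n13('aea'): parent n2 fail=9; on 'a' 9→0 → fail=1;  out ∅∪∅=∅
  n17('ebc'): parent n16 fail=6; on 'c' 6→0 → fail=0;  out ∅∪∅=∅
  n22('bea'): parent n21 fail=9; on 'a' 9→0 → fail=1;  out {5}∪∅={5}
  n4('aebe'): parent n3 fail=16; on 'e' 16→6 → fail=21;  out ∅∪∅=∅
  n12('ecdb'): parent n11 fail=0; on 'b' 0 → fail=6;  out {2}∪∅={2}
  n14('aeab'): parent n13 fail=1; on 'b' 1→0 → fail=6;  out ∅∪∅=∅
  n18('ebcb'): parent n17 fail=0; on 'b' 0 → fail=6;  out ∅∪∅=∅
  n5('aebea'): parent n4 fail=21; on 'a' 21 → fail=22;  out {0}∪{5}={0,5}
  n15('aeabe'): parent n14 fail=6; on 'e' 6 → fail=21;  out {3}∪∅={3}
  n19('ebcbd'): parent n18 fail=6; on 'd' 6→0 → fail=0;  out ∅∪∅=∅
  n20('ebcbdb'): parent n19 fail=0; on 'b' 0 → fail=6;  out {4}∪∅={4}

Text stream:
pos 0 'b': at 6
pos 1 'b': at 7
pos 2 'd': at 8  ** P1@[0:2]
pos 3 'a': at 1 (fail-walked)
pos 4 'e': at 2
pos 5 'a': at 13
pos 6 'b': at 14
pos 7 'e': at 15  ** P3@[3:7]
pos 8 'e': at 9 (fail-walked)
pos 9 'e': at 9 (fail-walked)
pos 10 'e': at 9 (fail-walked)
pos 11 'c': at 10
pos 12 'd': at 11
pos 13 'b': at 12  ** P2@[10:13]
pos 14 'b': at 7 (fail-walked)
pos 15 'e': at 21 (fail-walked)
pos 16 'c': at 10 (fail-walked)
pos 17 'd': at 11
pos 18 'b': at 12  ** P2@[15:18]
pos 19 'e': at 21 (fail-walked)
pos 20 'b': at 16 (fail-walked)

All matches (sorted): [[2,1],[7,3],[13,2],[18,2]]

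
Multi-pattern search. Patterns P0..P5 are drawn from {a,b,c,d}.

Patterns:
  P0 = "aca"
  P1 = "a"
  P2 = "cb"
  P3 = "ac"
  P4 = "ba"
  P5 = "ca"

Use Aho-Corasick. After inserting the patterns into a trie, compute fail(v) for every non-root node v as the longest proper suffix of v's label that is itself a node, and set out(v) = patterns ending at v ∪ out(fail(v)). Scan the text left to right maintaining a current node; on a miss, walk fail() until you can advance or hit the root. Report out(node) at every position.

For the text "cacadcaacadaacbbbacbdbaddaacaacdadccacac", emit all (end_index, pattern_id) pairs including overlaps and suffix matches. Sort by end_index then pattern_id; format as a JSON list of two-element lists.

Construct AC machine:
Trie nodes:
  0='ε' goto a→1 b→6 c→4
  1='a' goto c→2  [P1 ends]
  2='ac' goto a→3  [P3 ends]
  3='aca' goto ·  [P0 ends]
  4='c' goto a→8 b→5
  5='cb' goto ·  [P2 ends]
  6='b' goto a→7
  7='ba' goto ·  [P4 ends]
  8='ca' goto ·  [P5 ends]

BFS fail/out derivation:
  n1('a'): parent n0 fail=0; on 'a' 0 → fail=0;  out {1}∪∅={1}
  n4('c'): parent n0 fail=0; on 'c' 0 → fail=0;  out ∅∪∅=∅
  n6('b'): parent n0 fail=0; on 'b' 0 → fail=0;  out ∅∪∅=∅
  n2('ac'): parent n1 fail=0; on 'c' 0 → fail=4;  out {3}∪∅={3}
  n5('cb'): parent n4 fail=0; on 'b' 0 → fail=6;  out {2}∪∅={2}
  n7('ba'): parent n6 fail=0; on 'a' 0 → fail=1;  out {4}∪{1}={1,4}
  n8('ca'): parent n4 fail=0; on 'a' 0 → fail=1;  out {5}∪{1}={1,5}
  n3('aca'): parent n2 fail=4; on 'a' 4 → fail=8;  out {0}∪{1,5}={0,1,5}

Run:
pos 0 'c': at 4
pos 1 'a': at 8  emit P1@[1:1],P5@[0:1]
pos 2 'c': at 2 (fail-walked)  emit P3@[1:2]
pos 3 'a': at 3  emit P0@[1:3],P1@[3:3],P5@[2:3]
pos 4 'd': at 0 (fail-walked)
pos 5 'c': at 4
pos 6 'a': at 8  emit P1@[6:6],P5@[5:6]
pos 7 'a': at 1 (fail-walked)  emit P1@[7:7]
pos 8 'c': at 2  emit P3@[7:8]
pos 9 'a': at 3  emit P0@[7:9],P1@[9:9],P5@[8:9]
pos 10 'd': at 0 (fail-walked)
pos 11 'a': at 1  emit P1@[11:11]
pos 12 'a': at 1 (fail-walked)  emit P1@[12:12]
pos 13 'c': at 2  emit P3@[12:13]
pos 14 'b': at 5 (fail-walked)  emit P2@[13:14]
pos 15 'b': at 6 (fail-walked)
pos 16 'b': at 6 (fail-walked)
pos 17 'a': at 7  emit P1@[17:17],P4@[16:17]
pos 18 'c': at 2 (fail-walked)  emit P3@[17:18]
pos 19 'b': at 5 (fail-walked)  emit P2@[18:19]
pos 20 'd': at 0 (fail-walked)
pos 21 'b': at 6
pos 22 'a': at 7  emit P1@[22:22],P4@[21:22]
pos 23 'd': at 0 (fail-walked)
pos 24 'd': at 0
pos 25 'a': at 1  emit P1@[25:25]
pos 26 'a': at 1 (fail-walked)  emit P1@[26:26]
pos 27 'c': at 2  emit P3@[26:27]
pos 28 'a': at 3  emit P0@[26:28],P1@[28:28],P5@[27:28]
pos 29 'a': at 1 (fail-walked)  emit P1@[29:29]
pos 30 'c': at 2  emit P3@[29:30]
pos 31 'd': at 0 (fail-walked)
pos 32 'a': at 1  emit P1@[32:32]
pos 33 'd': at 0 (fail-walked)
pos 34 'c': at 4
pos 35 'c': at 4 (fail-walked)
pos 36 'a': at 8  emit P1@[36:36],P5@[35:36]
pos 37 'c': at 2 (fail-walked)  emit P3@[36:37]
pos 38 'a': at 3  emit P0@[36:38],P1@[38:38],P5@[37:38]
pos 39 'c': at 2 (fail-walked)  emit P3@[38:39]

All matches (sorted): [[1,1],[1,5],[2,3],[3,0],[3,1],[3,5],[6,1],[6,5],[7,1],[8,3],[9,0],[9,1],[9,5],[11,1],[12,1],[13,3],[14,2],[17,1],[17,4],[18,3],[19,2],[22,1],[22,4],[25,1],[26,1],[27,3],[28,0],[28,1],[28,5],[29,1],[30,3],[32,1],[36,1],[36,5],[37,3],[38,0],[38,1],[38,5],[39,3]]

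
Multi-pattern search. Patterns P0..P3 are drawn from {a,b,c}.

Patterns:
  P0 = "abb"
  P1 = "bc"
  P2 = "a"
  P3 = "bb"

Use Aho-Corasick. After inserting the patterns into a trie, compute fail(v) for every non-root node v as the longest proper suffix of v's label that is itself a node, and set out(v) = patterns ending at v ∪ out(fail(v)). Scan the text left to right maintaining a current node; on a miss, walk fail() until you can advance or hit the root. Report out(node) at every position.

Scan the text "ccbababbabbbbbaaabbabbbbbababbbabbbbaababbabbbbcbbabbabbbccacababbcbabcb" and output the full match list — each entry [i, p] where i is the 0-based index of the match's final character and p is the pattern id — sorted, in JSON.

Build automaton:
Trie nodes:
  0='ε' goto a→1 b→4
  1='a' goto b→2  ←P2
  2='ab' goto b→3
  3='abb' goto ·  ←P0
  4='b' goto b→6 c→5
  5='bc' goto ·  ←P1
  6='bb' goto ·  ←P3

Failure links (BFS by depth):
  n1('a'): parent n0 fail=0; on 'a' 0 → fail=0;  out {2}∪∅={2}
  n4('b'): parent n0 fail=0; on 'b' 0 → fail=0;  out ∅∪∅=∅
  n2('ab'): parent n1 fail=0; on 'b' 0 → fail=4;  out ∅∪∅=∅
  n5('bc'): parent n4 fail=0; on 'c' 0 → fail=0;  out {1}∪∅={1}
  n6('bb'): parent n4 fail=0; on 'b' 0 → fail=4;  out {3}∪∅={3}
  n3('abb'): parent n2 fail=4; on 'b' 4 → fail=6;  out {0}∪{3}={0,3}

Run:
[0] read 'c'  n0⇒n0
[1] read 'c'  n0⇒n0
[2] read 'b'  n0⇒n4
[3] read 'a'  n4⇒n1 (via fail)  → match P2@[3:3]
[4] read 'b'  n1⇒n2
[5] read 'a'  n2⇒n1 (via fail)  → match P2@[5:5]
[6] read 'b'  n1⇒n2
[7] read 'b'  n2⇒n3  → match P0@[5:7],P3@[6:7]
[8] read 'a'  n3⇒n1 (via fail)  → match P2@[8:8]
[9] read 'b'  n1⇒n2
[10] read 'b'  n2⇒n3  → match P0@[8:10],P3@[9:10]
[11] read 'b'  n3⇒n6 (via fail)  → match P3@[10:11]
[12] read 'b'  n6⇒n6 (via fail)  → match P3@[11:12]
[13] read 'b'  n6⇒n6 (via fail)  → match P3@[12:13]
[14] read 'a'  n6⇒n1 (via fail)  → match P2@[14:14]
[15] read 'a'  n1⇒n1 (via fail)  → match P2@[15:15]
[16] read 'a'  n1⇒n1 (via fail)  → match P2@[16:16]
[17] read 'b'  n1⇒n2
[18] read 'b'  n2⇒n3  → match P0@[16:18],P3@[17:18]
[19] read 'a'  n3⇒n1 (via fail)  → match P2@[19:19]
[20] read 'b'  n1⇒n2
[21] read 'b'  n2⇒n3  → match P0@[19:21],P3@[20:21]
[22] read 'b'  n3⇒n6 (via fail)  → match P3@[21:22]
[23] read 'b'  n6⇒n6 (via fail)  → match P3@[22:23]
[24] read 'b'  n6⇒n6 (via fail)  → match P3@[23:24]
[25] read 'a'  n6⇒n1 (via fail)  → match P2@[25:25]
[26] read 'b'  n1⇒n2
[27] read 'a'  n2⇒n1 (via fail)  → match P2@[27:27]
[28] read 'b'  n1⇒n2
[29] read 'b'  n2⇒n3  → match P0@[27:29],P3@[28:29]
[30] read 'b'  n3⇒n6 (via fail)  → match P3@[29:30]
[31] read 'a'  n6⇒n1 (via fail)  → match P2@[31:31]
[32] read 'b'  n1⇒n2
[33] read 'b'  n2⇒n3  → match P0@[31:33],P3@[32:33]
[34] read 'b'  n3⇒n6 (via fail)  → match P3@[33:34]
[35] read 'b'  n6⇒n6 (via fail)  → match P3@[34:35]
[36] read 'a'  n6⇒n1 (via fail)  → match P2@[36:36]
[37] read 'a'  n1⇒n1 (via fail)  → match P2@[37:37]
[38] read 'b'  n1⇒n2
[39] read 'a'  n2⇒n1 (via fail)  → match P2@[39:39]
[40] read 'b'  n1⇒n2
[41] read 'b'  n2⇒n3  → match P0@[39:41],P3@[40:41]
[42] read 'a'  n3⇒n1 (via fail)  → match P2@[42:42]
[43] read 'b'  n1⇒n2
[44] read 'b'  n2⇒n3  → match P0@[42:44],P3@[43:44]
[45] read 'b'  n3⇒n6 (via fail)  → match P3@[44:45]
[46] read 'b'  n6⇒n6 (via fail)  → match P3@[45:46]
[47] read 'c'  n6⇒n5 (via fail)  → match P1@[46:47]
[48] read 'b'  n5⇒n4 (via fail)
[49] read 'b'  n4⇒n6  → match P3@[48:49]
[50] read 'a'  n6⇒n1 (via fail)  → match P2@[50:50]
[51] read 'b'  n1⇒n2
[52] read 'b'  n2⇒n3  → match P0@[50:52],P3@[51:52]
[53] read 'a'  n3⇒n1 (via fail)  → match P2@[53:53]
[54] read 'b'  n1⇒n2
[55] read 'b'  n2⇒n3  → match P0@[53:55],P3@[54:55]
[56] read 'b'  n3⇒n6 (via fail)  → match P3@[55:56]
[57] read 'c'  n6⇒n5 (via fail)  → match P1@[56:57]
[58] read 'c'  n5⇒n0 (via fail)
[59] read 'a'  n0⇒n1  → match P2@[59:59]
[60] read 'c'  n1⇒n0 (via fail)
[61] read 'a'  n0⇒n1  → match P2@[61:61]
[62] read 'b'  n1⇒n2
[63] read 'a'  n2⇒n1 (via fail)  → match P2@[63:63]
[64] read 'b'  n1⇒n2
[65] read 'b'  n2⇒n3  → match P0@[63:65],P3@[64:65]
[66] read 'c'  n3⇒n5 (via fail)  → match P1@[65:66]
[67] read 'b'  n5⇒n4 (via fail)
[68] read 'a'  n4⇒n1 (via fail)  → match P2@[68:68]
[69] read 'b'  n1⇒n2
[70] read 'c'  n2⇒n5 (via fail)  → match P1@[69:70]
[71] read 'b'  n5⇒n4 (via fail)

Matches: [[3,2],[5,2],[7,0],[7,3],[8,2],[10,0],[10,3],[11,3],[12,3],[13,3],[14,2],[15,2],[16,2],[18,0],[18,3],[19,2],[21,0],[21,3],[22,3],[23,3],[24,3],[25,2],[27,2],[29,0],[29,3],[30,3],[31,2],[33,0],[33,3],[34,3],[35,3],[36,2],[37,2],[39,2],[41,0],[41,3],[42,2],[44,0],[44,3],[45,3],[46,3],[47,1],[49,3],[50,2],[52,0],[52,3],[53,2],[55,0],[55,3],[56,3],[57,1],[59,2],[61,2],[63,2],[65,0],[65,3],[66,1],[68,2],[70,1]]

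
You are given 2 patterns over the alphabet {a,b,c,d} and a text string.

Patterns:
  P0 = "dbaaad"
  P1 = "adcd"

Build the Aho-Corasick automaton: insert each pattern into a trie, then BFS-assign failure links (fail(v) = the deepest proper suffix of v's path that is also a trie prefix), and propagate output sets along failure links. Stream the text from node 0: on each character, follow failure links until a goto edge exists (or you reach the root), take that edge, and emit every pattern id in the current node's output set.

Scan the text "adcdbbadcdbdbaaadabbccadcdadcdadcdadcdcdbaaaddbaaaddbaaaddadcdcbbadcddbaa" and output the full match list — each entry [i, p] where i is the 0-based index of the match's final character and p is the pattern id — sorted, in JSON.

Build automaton:
Trie nodes:
  0='ε' goto a→7 d→1
  1='d' goto b→2
  2='db' goto a→3
  3='dba' goto a→4
  4='dbaa' goto a→5
  5='dbaaa' goto d→6
  6='dbaaad' goto ·  [P0 ends]
  7='a' goto d→8
  8='ad' goto c→9
  9='adc' goto d→10
  10='adcd' goto ·  [P1 ends]

Failure links (BFS by depth):
  n1('d'): parent n0 fail=0; on 'd' 0 → fail=0;  out ∅∪∅=∅
  n7('a'): parent n0 fail=0; on 'a' 0 → fail=0;  out ∅∪∅=∅
  n2('db'): parent n1 fail=0; on 'b' 0 → fail=0;  out ∅∪∅=∅
  n8('ad'): parent n7 fail=0; on 'd' 0 → fail=1;  out ∅∪∅=∅
  n3('dba'): parent n2 fail=0; on 'a' 0 → fail=7;  out ∅∪∅=∅
  n9('adc'): parent n8 fail=1; on 'c' 1→0 → fail=0;  out ∅∪∅=∅
  n4('dbaa'): parent n3 fail=7; on 'a' 7→0 → fail=7;  out ∅∪∅=∅
  n10('adcd'): parent n9 fail=0; on 'd' 0 → fail=1;  out {1}∪∅={1}
  n5('dbaaa'): parent n4 fail=7; on 'a' 7→0 → fail=7;  out ∅∪∅=∅
  n6('dbaaad'): parent n5 fail=7; on 'd' 7 → fail=8;  out {0}∪∅={0}

Scan:
i=0 'a': node 0→7
i=1 'd': node 7→8
i=2 'c': node 8→9
i=3 'd': node 9→10  → match P1@[0:3]
i=4 'b': node 10→2 (via fail)
i=5 'b': node 2→0 (via fail)
i=6 'a': node 0→7
i=7 'd': node 7→8
i=8 'c': node 8→9
i=9 'd': node 9→10  → match P1@[6:9]
i=10 'b': node 10→2 (via fail)
i=11 'd': node 2→1 (via fail)
i=12 'b': node 1→2
i=13 'a': node 2→3
i=14 'a': node 3→4
i=15 'a': node 4→5
i=16 'd': node 5→6  → match P0@[11:16]
i=17 'a': node 6→7 (via fail)
i=18 'b': node 7→0 (via fail)
i=19 'b': node 0→0
i=20 'c': node 0→0
i=21 'c': node 0→0
i=22 'a': node 0→7
i=23 'd': node 7→8
i=24 'c': node 8→9
i=25 'd': node 9→10  → match P1@[22:25]
i=26 'a': node 10→7 (via fail)
i=27 'd': node 7→8
i=28 'c': node 8→9
i=29 'd': node 9→10  → match P1@[26:29]
i=30 'a': node 10→7 (via fail)
i=31 'd': node 7→8
i=32 'c': node 8→9
i=33 'd': node 9→10  → match P1@[30:33]
i=34 'a': node 10→7 (via fail)
i=35 'd': node 7→8
i=36 'c': node 8→9
i=37 'd': node 9→10  → match P1@[34:37]
i=38 'c': node 10→0 (via fail)
i=39 'd': node 0→1
i=40 'b': node 1→2
i=41 'a': node 2→3
i=42 'a': node 3→4
i=43 'a': node 4→5
i=44 'd': node 5→6  → match P0@[39:44]
i=45 'd': node 6→1 (via fail)
i=46 'b': node 1→2
i=47 'a': node 2→3
i=48 'a': node 3→4
i=49 'a': node 4→5
i=50 'd': node 5→6  → match P0@[45:50]
i=51 'd': node 6→1 (via fail)
i=52 'b': node 1→2
i=53 'a': node 2→3
i=54 'a': node 3→4
i=55 'a': node 4→5
i=56 'd': node 5→6  → match P0@[51:56]
i=57 'd': node 6→1 (via fail)
i=58 'a': node 1→7 (via fail)
i=59 'd': node 7→8
i=60 'c': node 8→9
i=61 'd': node 9→10  → match P1@[58:61]
i=62 'c': node 10→0 (via fail)
i=63 'b': node 0→0
i=64 'b': node 0→0
i=65 'a': node 0→7
i=66 'd': node 7→8
i=67 'c': node 8→9
i=68 'd': node 9→10  → match P1@[65:68]
i=69 'd': node 10→1 (via fail)
i=70 'b': node 1→2
i=71 'a': node 2→3
i=72 'a': node 3→4

Result: [[3,1],[9,1],[16,0],[25,1],[29,1],[33,1],[37,1],[44,0],[50,0],[56,0],[61,1],[68,1]]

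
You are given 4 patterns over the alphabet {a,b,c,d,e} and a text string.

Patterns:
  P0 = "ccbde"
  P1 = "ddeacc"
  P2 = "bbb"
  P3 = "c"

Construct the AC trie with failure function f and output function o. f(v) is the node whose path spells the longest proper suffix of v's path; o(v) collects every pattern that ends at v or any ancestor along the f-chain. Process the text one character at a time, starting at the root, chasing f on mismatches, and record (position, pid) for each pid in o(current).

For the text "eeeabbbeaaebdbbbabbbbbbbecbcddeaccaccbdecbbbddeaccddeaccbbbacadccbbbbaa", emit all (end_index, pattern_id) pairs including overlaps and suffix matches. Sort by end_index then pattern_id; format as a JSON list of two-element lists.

Build:
Trie (insert patterns):
  0='ε' goto b→12 c→1 d→6
  1='c' goto c→2  [P3 ends]
  2='cc' goto b→3
  3='ccb' goto d→4
  4='ccbd' goto e→5
  5='ccbde' goto ·  [P0 ends]
  6='d' goto d→7
  7='dd' goto e→8
  8='dde' goto a→9
  9='ddea' goto c→10
  10='ddeac' goto c→11
  11='ddeacc' goto ·  [P1 ends]
  12='b' goto b→13
  13='bb' goto b→14
  14='bbb' goto ·  [P2 ends]

Failure links (BFS by depth):
  n1('c'): parent n0 fail=0; on 'c' 0 → fail=0;  out {3}∪∅={3}
  n6('d'): parent n0 fail=0; on 'd' 0 → fail=0;  out ∅∪∅=∅
  n12('b'): parent n0 fail=0; on 'b' 0 → fail=0;  out ∅∪∅=∅
  n2('cc'): parent n1 fail=0; on 'c' 0 → fail=1;  out ∅∪{3}={3}
  n7('dd'): parent n6 fail=0; on 'd' 0 → fail=6;  out ∅∪∅=∅
  n13('bb'): parent n12 fail=0; on 'b' 0 → fail=12;  out ∅∪∅=∅
  n3('ccb'): parent n2 fail=1; on 'b' 1→0 → fail=12;  out ∅∪∅=∅
  n8('dde'): parent n7 fail=6; on 'e' 6→0 → fail=0;  out ∅∪∅=∅
  n14('bbb'): parent n13 fail=12; on 'b' 12 → fail=13;  out {2}∪∅={2}
  n4('ccbd'): parent n3 fail=12; on 'd' 12→0 → fail=6;  out ∅∪∅=∅
  n9('ddea'): parent n8 fail=0; on 'a' 0 → fail=0;  out ∅∪∅=∅
  n5('ccbde'): parent n4 fail=6; on 'e' 6→0 → fail=0;  out {0}∪∅={0}
  n10('ddeac'): parent n9 fail=0; on 'c' 0 → fail=1;  out ∅∪{3}={3}
  n11('ddeacc'): parent n10 fail=1; on 'c' 1 → fail=2;  out {1}∪{3}={1,3}

Text stream:
[0] read 'e'  n0⇒n0
[1] read 'e'  n0⇒n0
[2] read 'e'  n0⇒n0
[3] read 'a'  n0⇒n0
[4] read 'b'  n0⇒n12
[5] read 'b'  n12⇒n13
[6] read 'b'  n13⇒n14  ** P2@[4:6]
[7] read 'e'  n14⇒n0 (fail-walked)
[8] read 'a'  n0⇒n0
[9] read 'a'  n0⇒n0
[10] read 'e'  n0⇒n0
[11] read 'b'  n0⇒n12
[12] read 'd'  n12⇒n6 (fail-walked)
[13] read 'b'  n6⇒n12 (fail-walked)
[14] read 'b'  n12⇒n13
[15] read 'b'  n13⇒n14  ** P2@[13:15]
[16] read 'a'  n14⇒n0 (fail-walked)
[17] read 'b'  n0⇒n12
[18] read 'b'  n12⇒n13
[19] read 'b'  n13⇒n14  ** P2@[17:19]
[20] read 'b'  n14⇒n14 (fail-walked)  ** P2@[18:20]
[21] read 'b'  n14⇒n14 (fail-walked)  ** P2@[19:21]
[22] read 'b'  n14⇒n14 (fail-walked)  ** P2@[20:22]
[23] read 'b'  n14⇒n14 (fail-walked)  ** P2@[21:23]
[24] read 'e'  n14⇒n0 (fail-walked)
[25] read 'c'  n0⇒n1  ** P3@[25:25]
[26] read 'b'  n1⇒n12 (fail-walked)
[27] read 'c'  n12⇒n1 (fail-walked)  ** P3@[27:27]
[28] read 'd'  n1⇒n6 (fail-walked)
[29] read 'd'  n6⇒n7
[30] read 'e'  n7⇒n8
[31] read 'a'  n8⇒n9
[32] read 'c'  n9⇒n10  ** P3@[32:32]
[33] read 'c'  n10⇒n11  ** P1@[28:33],P3@[33:33]
[34] read 'a'  n11⇒n0 (fail-walked)
[35] read 'c'  n0⇒n1  ** P3@[35:35]
[36] read 'c'  n1⇒n2  ** P3@[36:36]
[37] read 'b'  n2⇒n3
[38] read 'd'  n3⇒n4
[39] read 'e'  n4⇒n5  ** P0@[35:39]
[40] read 'c'  n5⇒n1 (fail-walked)  ** P3@[40:40]
[41] read 'b'  n1⇒n12 (fail-walked)
[42] read 'b'  n12⇒n13
[43] read 'b'  n13⇒n14  ** P2@[41:43]
[44] read 'd'  n14⇒n6 (fail-walked)
[45] read 'd'  n6⇒n7
[46] read 'e'  n7⇒n8
[47] read 'a'  n8⇒n9
[48] read 'c'  n9⇒n10  ** P3@[48:48]
[49] read 'c'  n10⇒n11  ** P1@[44:49],P3@[49:49]
[50] read 'd'  n11⇒n6 (fail-walked)
[51] read 'd'  n6⇒n7
[52] read 'e'  n7⇒n8
[53] read 'a'  n8⇒n9
[54] read 'c'  n9⇒n10  ** P3@[54:54]
[55] read 'c'  n10⇒n11  ** P1@[50:55],P3@[55:55]
[56] read 'b'  n11⇒n3 (fail-walked)
[57] read 'b'  n3⇒n13 (fail-walked)
[58] read 'b'  n13⇒n14  ** P2@[56:58]
[59] read 'a'  n14⇒n0 (fail-walked)
[60] read 'c'  n0⇒n1  ** P3@[60:60]
[61] read 'a'  n1⇒n0 (fail-walked)
[62] read 'd'  n0⇒n6
[63] read 'c'  n6⇒n1 (fail-walked)  ** P3@[63:63]
[64] read 'c'  n1⇒n2  ** P3@[64:64]
[65] read 'b'  n2⇒n3
[66] read 'b'  n3⇒n13 (fail-walked)
[67] read 'b'  n13⇒n14  ** P2@[65:67]
[68] read 'b'  n14⇒n14 (fail-walked)  ** P2@[66:68]
[69] read 'a'  n14⇒n0 (fail-walked)
[70] read 'a'  n0⇒n0

Matches: [[6,2],[15,2],[19,2],[20,2],[21,2],[22,2],[23,2],[25,3],[27,3],[32,3],[33,1],[33,3],[35,3],[36,3],[39,0],[40,3],[43,2],[48,3],[49,1],[49,3],[54,3],[55,1],[55,3],[58,2],[60,3],[63,3],[64,3],[67,2],[68,2]]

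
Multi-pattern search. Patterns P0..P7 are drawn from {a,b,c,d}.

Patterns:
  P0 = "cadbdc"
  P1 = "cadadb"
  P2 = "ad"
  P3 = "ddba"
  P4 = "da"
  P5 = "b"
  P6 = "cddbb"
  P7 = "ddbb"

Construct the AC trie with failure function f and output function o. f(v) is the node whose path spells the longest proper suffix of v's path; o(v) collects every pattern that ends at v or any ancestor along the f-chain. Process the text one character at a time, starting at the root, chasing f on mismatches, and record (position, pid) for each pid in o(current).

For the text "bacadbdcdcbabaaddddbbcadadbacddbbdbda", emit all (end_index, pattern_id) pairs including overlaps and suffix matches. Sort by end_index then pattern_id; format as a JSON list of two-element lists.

Build automaton:
Trie nodes:
  0='ε' goto a→10 b→17 c→1 d→12
  1='c' goto a→2 d→18
  2='ca' goto d→3
  3='cad' goto a→7 b→4
  4='cadb' goto d→5
  5='cadbd' goto c→6
  6='cadbdc' goto ·  ←P0
  7='cada' goto d→8
  8='cadad' goto b→9
  9='cadadb' goto ·  ←P1
  10='a' goto d→11
  11='ad' goto ·  ←P2
  12='d' goto a→16 d→13
  13='dd' goto b→14
  14='ddb' goto a→15 b→22
  15='ddba' goto ·  ←P3
  16='da' goto ·  ←P4
  17='b' goto ·  ←P5
  18='cd' goto d→19
  19='cdd' goto b→20
  20='cddb' goto b→21
  21='cddbb' goto ·  ←P6
  22='ddbb' goto ·  ←P7

Failure links (BFS by depth):
  n1('c'): parent n0 fail=0; on 'c' 0 → fail=0;  out ∅∪∅=∅
  n10('a'): parent n0 fail=0; on 'a' 0 → fail=0;  out ∅∪∅=∅
  n12('d'): parent n0 fail=0; on 'd' 0 → fail=0;  out ∅∪∅=∅
  n17('b'): parent n0 fail=0; on 'b' 0 → fail=0;  out {5}∪∅={5}
  n2('ca'): parent n1 fail=0; on 'a' 0 → fail=10;  out ∅∪∅=∅
  n11('ad'): parent n10 fail=0; on 'd' 0 → fail=12;  out {2}∪∅={2}
  n13('dd'): parent n12 fail=0; on 'd' 0 → fail=12;  out ∅∪∅=∅
  n16('da'): parent n12 fail=0; on 'a' 0 → fail=10;  out {4}∪∅={4}
  n18('cd'): parent n1 fail=0; on 'd' 0 → fail=12;  out ∅∪∅=∅
  n3('cad'): parent n2 fail=10; on 'd' 10 → fail=11;  out ∅∪{2}={2}
  n14('ddb'): parent n13 fail=12; on 'b' 12→0 → fail=17;  out ∅∪{5}={5}
  n19('cdd'): parent n18 fail=12; on 'd' 12 → fail=13;  out ∅∪∅=∅
  n4('cadb'): parent n3 fail=11; on 'b' 11→12→0 → fail=17;  out ∅∪{5}={5}
  n7('cada'): parent n3 fail=11; on 'a' 11→12 → fail=16;  out ∅∪{4}={4}
  n15('ddba'): parent n14 fail=17; on 'a' 17→0 → fail=10;  out {3}∪∅={3}
  n20('cddb'): parent n19 fail=13; on 'b' 13 → fail=14;  out ∅∪{5}={5}
  n22('ddbb'): parent n14 fail=17; on 'b' 17→0 → fail=17;  out {7}∪{5}={5,7}
  n5('cadbd'): parent n4 fail=17; on 'd' 17→0 → fail=12;  out ∅∪∅=∅
  n8('cadad'): parent n7 fail=16; on 'd' 16→10 → fail=11;  out ∅∪{2}={2}
  n21('cddbb'): parent n20 fail=14; on 'b' 14 → fail=22;  out {6}∪{5,7}={5,6,7}
  n6('cadbdc'): parent n5 fail=12; on 'c' 12→0 → fail=1;  out {0}∪∅={0}
  n9('cadadb'): parent n8 fail=11; on 'b' 11→12→0 → fail=17;  out {1}∪{5}={1,5}

Run:
i=0 'b': node 0→17  → match P5@[0:0]
i=1 'a': node 17→10 (via fail)
i=2 'c': node 10→1 (via fail)
i=3 'a': node 1→2
i=4 'd': node 2→3  → match P2@[3:4]
i=5 'b': node 3→4  → match P5@[5:5]
i=6 'd': node 4→5
i=7 'c': node 5→6  → match P0@[2:7]
i=8 'd': node 6→18 (via fail)
i=9 'c': node 18→1 (via fail)
i=10 'b': node 1→17 (via fail)  → match P5@[10:10]
i=11 'a': node 17→10 (via fail)
i=12 'b': node 10→17 (via fail)  → match P5@[12:12]
i=13 'a': node 17→10 (via fail)
i=14 'a': node 10→10 (via fail)
i=15 'd': node 10→11  → match P2@[14:15]
i=16 'd': node 11→13 (via fail)
i=17 'd': node 13→13 (via fail)
i=18 'd': node 13→13 (via fail)
i=19 'b': node 13→14  → match P5@[19:19]
i=20 'b': node 14→22  → match P5@[20:20],P7@[17:20]
i=21 'c': node 22→1 (via fail)
i=22 'a': node 1→2
i=23 'd': node 2→3  → match P2@[22:23]
i=24 'a': node 3→7  → match P4@[23:24]
i=25 'd': node 7→8  → match P2@[24:25]
i=26 'b': node 8→9  → match P1@[21:26],P5@[26:26]
i=27 'a': node 9→10 (via fail)
i=28 'c': node 10→1 (via fail)
i=29 'd': node 1→18
i=30 'd': node 18→19
i=31 'b': node 19→20  → match P5@[31:31]
i=32 'b': node 20→21  → match P5@[32:32],P6@[28:32],P7@[29:32]
i=33 'd': node 21→12 (via fail)
i=34 'b': node 12→17 (via fail)  → match P5@[34:34]
i=35 'd': node 17→12 (via fail)
i=36 'a': node 12→16  → match P4@[35:36]

All matches (sorted): [[0,5],[4,2],[5,5],[7,0],[10,5],[12,5],[15,2],[19,5],[20,5],[20,7],[23,2],[24,4],[25,2],[26,1],[26,5],[31,5],[32,5],[32,6],[32,7],[34,5],[36,4]]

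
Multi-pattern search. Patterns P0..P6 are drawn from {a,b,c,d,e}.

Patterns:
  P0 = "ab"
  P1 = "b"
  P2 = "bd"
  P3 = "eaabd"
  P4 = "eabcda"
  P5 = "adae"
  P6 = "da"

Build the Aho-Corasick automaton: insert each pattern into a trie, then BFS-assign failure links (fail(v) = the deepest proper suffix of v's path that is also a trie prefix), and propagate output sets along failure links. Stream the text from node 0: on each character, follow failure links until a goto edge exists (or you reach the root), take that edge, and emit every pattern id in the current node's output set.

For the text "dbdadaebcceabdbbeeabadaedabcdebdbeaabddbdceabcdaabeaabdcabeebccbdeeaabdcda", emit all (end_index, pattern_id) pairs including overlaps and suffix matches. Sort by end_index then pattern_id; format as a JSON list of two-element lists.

Build:
Trie (insert patterns):
  0='ε' goto a→1 b→3 d→17 e→5
  1='a' goto b→2 d→14
  2='ab' goto ·  ←P0
  3='b' goto d→4  ←P1
  4='bd' goto ·  ←P2
  5='e' goto a→6
  6='ea' goto a→7 b→10
  7='eaa' goto b→8
  8='eaab' goto d→9
  9='eaabd' goto ·  ←P3
  10='eab' goto c→11
  11='eabc' goto d→12
  12='eabcd' goto a→13
  13='eabcda' goto ·  ←P4
  14='ad' goto a→15
  15='ada' goto e→16
  16='adae' goto ·  ←P5
  17='d' goto a→18
  18='da' goto ·  ←P6

BFS fail/out derivation:
  n1('a'): parent n0 fail=0; on 'a' 0 → fail=0;  out ∅∪∅=∅
  n3('b'): parent n0 fail=0; on 'b' 0 → fail=0;  out {1}∪∅={1}
  n5('e'): parent n0 fail=0; on 'e' 0 → fail=0;  out ∅∪∅=∅
  n17('d'): parent n0 fail=0; on 'd' 0 → fail=0;  out ∅∪∅=∅
  n2('ab'): parent n1 fail=0; on 'b' 0 → fail=3;  out {0}∪{1}={0,1}
  n4('bd'): parent n3 fail=0; on 'd' 0 → fail=17;  out {2}∪∅={2}
  n6('ea'): parent n5 fail=0; on 'a' 0 → fail=1;  out ∅∪∅=∅
  n14('ad'): parent n1 fail=0; on 'd' 0 → fail=17;  out ∅∪∅=∅
  n18('da'): parent n17 fail=0; on 'a' 0 → fail=1;  out {6}∪∅={6}
  n7('eaa'): parent n6 fail=1; on 'a' 1→0 → fail=1;  out ∅∪∅=∅
  n10('eab'): parent n6 fail=1; on 'b' 1 → fail=2;  out ∅∪{0,1}={0,1}
  n15('ada'): parent n14 fail=17; on 'a' 17 → fail=18;  out ∅∪{6}={6}
  n8('eaab'): parent n7 fail=1; on 'b' 1 → fail=2;  out ∅∪{0,1}={0,1}
  n11('eabc'): parent n10 fail=2; on 'c' 2→3→0 → fail=0;  out ∅∪∅=∅
  n16('adae'): parent n15 fail=18; on 'e' 18→1→0 → fail=5;  out {5}∪∅={5}
  n9('eaabd'): parent n8 fail=2; on 'd' 2→3 → fail=4;  out {3}∪{2}={2,3}
  n12('eabcd'): parent n11 fail=0; on 'd' 0 → fail=17;  out ∅∪∅=∅
  n13('eabcda'): parent n12 fail=17; on 'a' 17 → fail=18;  out {4}∪{6}={4,6}

Text stream:
[0] read 'd'  n0⇒n17
[1] read 'b'  n17⇒n3 ·f  → match P1@[1:1]
[2] read 'd'  n3⇒n4  → match P2@[1:2]
[3] read 'a'  n4⇒n18 ·f  → match P6@[2:3]
[4] read 'd'  n18⇒n14 ·f
[5] read 'a'  n14⇒n15  → match P6@[4:5]
[6] read 'e'  n15⇒n16  → match P5@[3:6]
[7] read 'b'  n16⇒n3 ·f  → match P1@[7:7]
[8] read 'c'  n3⇒n0 ·f
[9] read 'c'  n0⇒n0
[10] read 'e'  n0⇒n5
[11] read 'a'  n5⇒n6
[12] read 'b'  n6⇒n10  → match P0@[11:12],P1@[12:12]
[13] read 'd'  n10⇒n4 ·f  → match P2@[12:13]
[14] read 'b'  n4⇒n3 ·f  → match P1@[14:14]
[15] read 'b'  n3⇒n3 ·f  → match P1@[15:15]
[16] read 'e'  n3⇒n5 ·f
[17] read 'e'  n5⇒n5 ·f
[18] read 'a'  n5⇒n6
[19] read 'b'  n6⇒n10  → match P0@[18:19],P1@[19:19]
[20] read 'a'  n10⇒n1 ·f
[21] read 'd'  n1⇒n14
[22] read 'a'  n14⇒n15  → match P6@[21:22]
[23] read 'e'  n15⇒n16  → match P5@[20:23]
[24] read 'd'  n16⇒n17 ·f
[25] read 'a'  n17⇒n18  → match P6@[24:25]
[26] read 'b'  n18⇒n2 ·f  → match P0@[25:26],P1@[26:26]
[27] read 'c'  n2⇒n0 ·f
[28] read 'd'  n0⇒n17
[29] read 'e'  n17⇒n5 ·f
[30] read 'b'  n5⇒n3 ·f  → match P1@[30:30]
[31] read 'd'  n3⇒n4  → match P2@[30:31]
[32] read 'b'  n4⇒n3 ·f  → match P1@[32:32]
[33] read 'e'  n3⇒n5 ·f
[34] read 'a'  n5⇒n6
[35] read 'a'  n6⇒n7
[36] read 'b'  n7⇒n8  → match P0@[35:36],P1@[36:36]
[37] read 'd'  n8⇒n9  → match P2@[36:37],P3@[33:37]
[38] read 'd'  n9⇒n17 ·f
[39] read 'b'  n17⇒n3 ·f  → match P1@[39:39]
[40] read 'd'  n3⇒n4  → match P2@[39:40]
[41] read 'c'  n4⇒n0 ·f
[42] read 'e'  n0⇒n5
[43] read 'a'  n5⇒n6
[44] read 'b'  n6⇒n10  → match P0@[43:44],P1@[44:44]
[45] read 'c'  n10⇒n11
[46] read 'd'  n11⇒n12
[47] read 'a'  n12⇒n13  → match P4@[42:47],P6@[46:47]
[48] read 'a'  n13⇒n1 ·f
[49] read 'b'  n1⇒n2  → match P0@[48:49],P1@[49:49]
[50] read 'e'  n2⇒n5 ·f
[51] read 'a'  n5⇒n6
[52] read 'a'  n6⇒n7
[53] read 'b'  n7⇒n8  → match P0@[52:53],P1@[53:53]
[54] read 'd'  n8⇒n9  → match P2@[53:54],P3@[50:54]
[55] read 'c'  n9⇒n0 ·f
[56] read 'a'  n0⇒n1
[57] read 'b'  n1⇒n2  → match P0@[56:57],P1@[57:57]
[58] read 'e'  n2⇒n5 ·f
[59] read 'e'  n5⇒n5 ·f
[60] read 'b'  n5⇒n3 ·f  → match P1@[60:60]
[61] read 'c'  n3⇒n0 ·f
[62] read 'c'  n0⇒n0
[63] read 'b'  n0⇒n3  → match P1@[63:63]
[64] read 'd'  n3⇒n4  → match P2@[63:64]
[65] read 'e'  n4⇒n5 ·f
[66] read 'e'  n5⇒n5 ·f
[67] read 'a'  n5⇒n6
[68] read 'a'  n6⇒n7
[69] read 'b'  n7⇒n8  → match P0@[68:69],P1@[69:69]
[70] read 'd'  n8⇒n9  → match P2@[69:70],P3@[66:70]
[71] read 'c'  n9⇒n0 ·f
[72] read 'd'  n0⇒n17
[73] read 'a'  n17⇒n18  → match P6@[72:73]

All matches (sorted): [[1,1],[2,2],[3,6],[5,6],[6,5],[7,1],[12,0],[12,1],[13,2],[14,1],[15,1],[19,0],[19,1],[22,6],[23,5],[25,6],[26,0],[26,1],[30,1],[31,2],[32,1],[36,0],[36,1],[37,2],[37,3],[39,1],[40,2],[44,0],[44,1],[47,4],[47,6],[49,0],[49,1],[53,0],[53,1],[54,2],[54,3],[57,0],[57,1],[60,1],[63,1],[64,2],[69,0],[69,1],[70,2],[70,3],[73,6]]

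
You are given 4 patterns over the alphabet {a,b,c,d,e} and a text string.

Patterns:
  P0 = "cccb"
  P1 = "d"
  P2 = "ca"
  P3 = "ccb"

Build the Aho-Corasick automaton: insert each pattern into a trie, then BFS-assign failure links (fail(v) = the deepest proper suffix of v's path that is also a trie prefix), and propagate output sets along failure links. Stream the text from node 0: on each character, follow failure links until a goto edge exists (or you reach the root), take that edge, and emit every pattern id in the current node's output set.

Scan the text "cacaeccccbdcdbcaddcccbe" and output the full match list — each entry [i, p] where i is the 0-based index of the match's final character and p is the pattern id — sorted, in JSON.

Construct AC machine:
Trie (insert patterns):
  0='ε' goto c→1 d→5
  1='c' goto a→6 c→2
  2='cc' goto b→7 c→3
  3='ccc' goto b→4
  4='cccb' goto ·  [P0 ends]
  5='d' goto ·  [P1 ends]
  6='ca' goto ·  [P2 ends]
  7='ccb' goto ·  [P3 ends]

Failure links (BFS by depth):
  fail(1) 'c': from fail(0)=0 chase 'c': 0 ⇒ 0;  out=∅∪out(0)=∅
  fail(5) 'd': from fail(0)=0 chase 'd': 0 ⇒ 0;  out={1}∪out(0)={1}
  fail(2) 'cc': from fail(1)=0 chase 'c': 0 ⇒ 1;  out=∅∪out(1)=∅
  fail(6) 'ca': from fail(1)=0 chase 'a': 0 ⇒ 0;  out={2}∪out(0)={2}
  fail(3) 'ccc': from fail(2)=1 chase 'c': 1 ⇒ 2;  out=∅∪out(2)=∅
  fail(7) 'ccb': from fail(2)=1 chase 'b': 1→0 ⇒ 0;  out={3}∪out(0)={3}
  fail(4) 'cccb': from fail(3)=2 chase 'b': 2 ⇒ 7;  out={0}∪out(7)={0,3}

Text stream:
i=0 'c': node 0→1
i=1 'a': node 1→6  emit P2@[0:1]
i=2 'c': node 6→1 (via fail)
i=3 'a': node 1→6  emit P2@[2:3]
i=4 'e': node 6→0 (via fail)
i=5 'c': node 0→1
i=6 'c': node 1→2
i=7 'c': node 2→3
i=8 'c': node 3→3 (via fail)
i=9 'b': node 3→4  emit P0@[6:9],P3@[7:9]
i=10 'd': node 4→5 (via fail)  emit P1@[10:10]
i=11 'c': node 5→1 (via fail)
i=12 'd': node 1→5 (via fail)  emit P1@[12:12]
i=13 'b': node 5→0 (via fail)
i=14 'c': node 0→1
i=15 'a': node 1→6  emit P2@[14:15]
i=16 'd': node 6→5 (via fail)  emit P1@[16:16]
i=17 'd': node 5→5 (via fail)  emit P1@[17:17]
i=18 'c': node 5→1 (via fail)
i=19 'c': node 1→2
i=20 'c': node 2→3
i=21 'b': node 3→4  emit P0@[18:21],P3@[19:21]
i=22 'e': node 4→0 (via fail)

Result: [[1,2],[3,2],[9,0],[9,3],[10,1],[12,1],[15,2],[16,1],[17,1],[21,0],[21,3]]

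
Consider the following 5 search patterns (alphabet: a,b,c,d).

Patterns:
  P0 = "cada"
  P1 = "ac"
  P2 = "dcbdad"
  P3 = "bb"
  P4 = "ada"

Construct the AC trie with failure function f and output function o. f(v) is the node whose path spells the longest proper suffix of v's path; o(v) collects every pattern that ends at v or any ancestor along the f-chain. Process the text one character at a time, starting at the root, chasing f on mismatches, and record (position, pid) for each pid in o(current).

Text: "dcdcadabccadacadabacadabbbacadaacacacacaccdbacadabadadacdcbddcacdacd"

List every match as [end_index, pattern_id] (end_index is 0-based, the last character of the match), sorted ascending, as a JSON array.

Build:
Trie (insert patterns):
  n0 'ε': a→5 b→13 c→1 d→7
  n1 'c': a→2
  n2 'ca': d→3
  n3 'cad': a→4
  n4 'cada': ·  [P0 ends]
  n5 'a': c→6 d→15
  n6 'ac': ·  [P1 ends]
  n7 'd': c→8
  n8 'dc': b→9
  n9 'dcb': d→10
  n10 'dcbd': a→11
  n11 'dcbda': d→12
  n12 'dcbdad': ·  [P2 ends]
  n13 'b': b→14
  n14 'bb': ·  [P3 ends]
  n15 'ad': a→16
  n16 'ada': ·  [P4 ends]

Failure links (BFS by depth):
  n1('c'): parent n0 fail=0; on 'c' 0 → fail=0;  out ∅∪∅=∅
  n5('a'): parent n0 fail=0; on 'a' 0 → fail=0;  out ∅∪∅=∅
  n7('d'): parent n0 fail=0; on 'd' 0 → fail=0;  out ∅∪∅=∅
  n13('b'): parent n0 fail=0; on 'b' 0 → fail=0;  out ∅∪∅=∅
  n2('ca'): parent n1 fail=0; on 'a' 0 → fail=5;  out ∅∪∅=∅
  n6('ac'): parent n5 fail=0; on 'c' 0 → fail=1;  out {1}∪∅={1}
  n8('dc'): parent n7 fail=0; on 'c' 0 → fail=1;  out ∅∪∅=∅
  n14('bb'): parent n13 fail=0; on 'b' 0 → fail=13;  out {3}∪∅={3}
  n15('ad'): parent n5 fail=0; on 'd' 0 → fail=7;  out ∅∪∅=∅
  n3('cad'): parent n2 fail=5; on 'd' 5 → fail=15;  out ∅∪∅=∅
  n9('dcb'): parent n8 fail=1; on 'b' 1→0 → fail=13;  out ∅∪∅=∅
  n16('ada'): parent n15 fail=7; on 'a' 7→0 → fail=5;  out {4}∪∅={4}
  n4('cada'): parent n3 fail=15; on 'a' 15 → fail=16;  out {0}∪{4}={0,4}
  n10('dcbd'): parent n9 fail=13; on 'd' 13→0 → fail=7;  out ∅∪∅=∅
  n11('dcbda'): parent n10 fail=7; on 'a' 7→0 → fail=5;  out ∅∪∅=∅
  n12('dcbdad'): parent n11 fail=5; on 'd' 5 → fail=15;  out {2}∪∅={2}

Text stream:
pos 0 'd': at 7
pos 1 'c': at 8
pos 2 'd': at 7 ·f
pos 3 'c': at 8
pos 4 'a': at 2 ·f
pos 5 'd': at 3
pos 6 'a': at 4  ** P0@[3:6],P4@[4:6]
pos 7 'b': at 13 ·f
pos 8 'c': at 1 ·f
pos 9 'c': at 1 ·f
pos 10 'a': at 2
pos 11 'd': at 3
pos 12 'a': at 4  ** P0@[9:12],P4@[10:12]
pos 13 'c': at 6 ·f  ** P1@[12:13]
pos 14 'a': at 2 ·f
pos 15 'd': at 3
pos 16 'a': at 4  ** P0@[13:16],P4@[14:16]
pos 17 'b': at 13 ·f
pos 18 'a': at 5 ·f
pos 19 'c': at 6  ** P1@[18:19]
pos 20 'a': at 2 ·f
pos 21 'd': at 3
pos 22 'a': at 4  ** P0@[19:22],P4@[20:22]
pos 23 'b': at 13 ·f
pos 24 'b': at 14  ** P3@[23:24]
pos 25 'b': at 14 ·f  ** P3@[24:25]
pos 26 'a': at 5 ·f
pos 27 'c': at 6  ** P1@[26:27]
pos 28 'a': at 2 ·f
pos 29 'd': at 3
pos 30 'a': at 4  ** P0@[27:30],P4@[28:30]
pos 31 'a': at 5 ·f
pos 32 'c': at 6  ** P1@[31:32]
pos 33 'a': at 2 ·f
pos 34 'c': at 6 ·f  ** P1@[33:34]
pos 35 'a': at 2 ·f
pos 36 'c': at 6 ·f  ** P1@[35:36]
pos 37 'a': at 2 ·f
pos 38 'c': at 6 ·f  ** P1@[37:38]
pos 39 'a': at 2 ·f
pos 40 'c': at 6 ·f  ** P1@[39:40]
pos 41 'c': at 1 ·f
pos 42 'd': at 7 ·f
pos 43 'b': at 13 ·f
pos 44 'a': at 5 ·f
pos 45 'c': at 6  ** P1@[44:45]
pos 46 'a': at 2 ·f
pos 47 'd': at 3
pos 48 'a': at 4  ** P0@[45:48],P4@[46:48]
pos 49 'b': at 13 ·f
pos 50 'a': at 5 ·f
pos 51 'd': at 15
pos 52 'a': at 16  ** P4@[50:52]
pos 53 'd': at 15 ·f
pos 54 'a': at 16  ** P4@[52:54]
pos 55 'c': at 6 ·f  ** P1@[54:55]
pos 56 'd': at 7 ·f
pos 57 'c': at 8
pos 58 'b': at 9
pos 59 'd': at 10
pos 60 'd': at 7 ·f
pos 61 'c': at 8
pos 62 'a': at 2 ·f
pos 63 'c': at 6 ·f  ** P1@[62:63]
pos 64 'd': at 7 ·f
pos 65 'a': at 5 ·f
pos 66 'c': at 6  ** P1@[65:66]
pos 67 'd': at 7 ·f

Matches: [[6,0],[6,4],[12,0],[12,4],[13,1],[16,0],[16,4],[19,1],[22,0],[22,4],[24,3],[25,3],[27,1],[30,0],[30,4],[32,1],[34,1],[36,1],[38,1],[40,1],[45,1],[48,0],[48,4],[52,4],[54,4],[55,1],[63,1],[66,1]]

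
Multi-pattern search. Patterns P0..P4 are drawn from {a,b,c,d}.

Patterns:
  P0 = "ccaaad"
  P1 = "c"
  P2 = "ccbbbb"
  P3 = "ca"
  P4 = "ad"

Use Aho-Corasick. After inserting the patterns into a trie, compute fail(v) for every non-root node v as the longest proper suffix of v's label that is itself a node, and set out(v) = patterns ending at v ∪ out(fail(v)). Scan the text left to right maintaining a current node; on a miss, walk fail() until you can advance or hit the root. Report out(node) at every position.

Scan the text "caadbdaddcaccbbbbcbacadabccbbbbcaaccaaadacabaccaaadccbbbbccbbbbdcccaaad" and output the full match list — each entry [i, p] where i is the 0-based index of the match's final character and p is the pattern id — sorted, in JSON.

Construct AC machine:
Trie nodes:
  0='ε' goto a→12 c→1
  1='c' goto a→11 c→2  [P1 ends]
  2='cc' goto a→3 b→7
  3='cca' goto a→4
  4='ccaa' goto a→5
  5='ccaaa' goto d→6
  6='ccaaad' goto ·  [P0 ends]
  7='ccb' goto b→8
  8='ccbb' goto b→9
  9='ccbbb' goto b→10
  10='ccbbbb' goto ·  [P2 ends]
  11='ca' goto ·  [P3 ends]
  12='a' goto d→13
  13='ad' goto ·  [P4 ends]

BFS fail/out derivation:
  n1('c'): parent n0 fail=0; on 'c' 0 → fail=0;  out {1}∪∅={1}
  n12('a'): parent n0 fail=0; on 'a' 0 → fail=0;  out ∅∪∅=∅
  n2('cc'): parent n1 fail=0; on 'c' 0 → fail=1;  out ∅∪{1}={1}
  n11('ca'): parent n1 fail=0; on 'a' 0 → fail=12;  out {3}∪∅={3}
  n13('ad'): parent n12 fail=0; on 'd' 0 → fail=0;  out {4}∪∅={4}
  n3('cca'): parent n2 fail=1; on 'a' 1 → fail=11;  out ∅∪{3}={3}
  n7('ccb'): parent n2 fail=1; on 'b' 1→0 → fail=0;  out ∅∪∅=∅
  n4('ccaa'): parent n3 fail=11; on 'a' 11→12→0 → fail=12;  out ∅∪∅=∅
  n8('ccbb'): parent n7 fail=0; on 'b' 0 → fail=0;  out ∅∪∅=∅
  n5('ccaaa'): parent n4 fail=12; on 'a' 12→0 → fail=12;  out ∅∪∅=∅
  n9('ccbbb'): parent n8 fail=0; on 'b' 0 → fail=0;  out ∅∪∅=∅
  n6('ccaaad'): parent n5 fail=12; on 'd' 12 → fail=13;  out {0}∪{4}={0,4}
  n10('ccbbbb'): parent n9 fail=0; on 'b' 0 → fail=0;  out {2}∪∅={2}

Text stream:
pos 0 'c': at 1  emit P1@[0:0]
pos 1 'a': at 11  emit P3@[0:1]
pos 2 'a': at 12 (fail-walked)
pos 3 'd': at 13  emit P4@[2:3]
pos 4 'b': at 0 (fail-walked)
pos 5 'd': at 0
pos 6 'a': at 12
pos 7 'd': at 13  emit P4@[6:7]
pos 8 'd': at 0 (fail-walked)
pos 9 'c': at 1  emit P1@[9:9]
pos 10 'a': at 11  emit P3@[9:10]
pos 11 'c': at 1 (fail-walked)  emit P1@[11:11]
pos 12 'c': at 2  emit P1@[12:12]
pos 13 'b': at 7
pos 14 'b': at 8
pos 15 'b': at 9
pos 16 'b': at 10  emit P2@[11:16]
pos 17 'c': at 1 (fail-walked)  emit P1@[17:17]
pos 18 'b': at 0 (fail-walked)
pos 19 'a': at 12
pos 20 'c': at 1 (fail-walked)  emit P1@[20:20]
pos 21 'a': at 11  emit P3@[20:21]
pos 22 'd': at 13 (fail-walked)  emit P4@[21:22]
pos 23 'a': at 12 (fail-walked)
pos 24 'b': at 0 (fail-walked)
pos 25 'c': at 1  emit P1@[25:25]
pos 26 'c': at 2  emit P1@[26:26]
pos 27 'b': at 7
pos 28 'b': at 8
pos 29 'b': at 9
pos 30 'b': at 10  emit P2@[25:30]
pos 31 'c': at 1 (fail-walked)  emit P1@[31:31]
pos 32 'a': at 11  emit P3@[31:32]
pos 33 'a': at 12 (fail-walked)
pos 34 'c': at 1 (fail-walked)  emit P1@[34:34]
pos 35 'c': at 2  emit P1@[35:35]
pos 36 'a': at 3  emit P3@[35:36]
pos 37 'a': at 4
pos 38 'a': at 5
pos 39 'd': at 6  emit P0@[34:39],P4@[38:39]
pos 40 'a': at 12 (fail-walked)
pos 41 'c': at 1 (fail-walked)  emit P1@[41:41]
pos 42 'a': at 11  emit P3@[41:42]
pos 43 'b': at 0 (fail-walked)
pos 44 'a': at 12
pos 45 'c': at 1 (fail-walked)  emit P1@[45:45]
pos 46 'c': at 2  emit P1@[46:46]
pos 47 'a': at 3  emit P3@[46:47]
pos 48 'a': at 4
pos 49 'a': at 5
pos 50 'd': at 6  emit P0@[45:50],P4@[49:50]
pos 51 'c': at 1 (fail-walked)  emit P1@[51:51]
pos 52 'c': at 2  emit P1@[52:52]
pos 53 'b': at 7
pos 54 'b': at 8
pos 55 'b': at 9
pos 56 'b': at 10  emit P2@[51:56]
pos 57 'c': at 1 (fail-walked)  emit P1@[57:57]
pos 58 'c': at 2  emit P1@[58:58]
pos 59 'b': at 7
pos 60 'b': at 8
pos 61 'b': at 9
pos 62 'b': at 10  emit P2@[57:62]
pos 63 'd': at 0 (fail-walked)
pos 64 'c': at 1  emit P1@[64:64]
pos 65 'c': at 2  emit P1@[65:65]
pos 66 'c': at 2 (fail-walked)  emit P1@[66:66]
pos 67 'a': at 3  emit P3@[66:67]
pos 68 'a': at 4
pos 69 'a': at 5
pos 70 'd': at 6  emit P0@[65:70],P4@[69:70]

Result: [[0,1],[1,3],[3,4],[7,4],[9,1],[10,3],[11,1],[12,1],[16,2],[17,1],[20,1],[21,3],[22,4],[25,1],[26,1],[30,2],[31,1],[32,3],[34,1],[35,1],[36,3],[39,0],[39,4],[41,1],[42,3],[45,1],[46,1],[47,3],[50,0],[50,4],[51,1],[52,1],[56,2],[57,1],[58,1],[62,2],[64,1],[65,1],[66,1],[67,3],[70,0],[70,4]]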